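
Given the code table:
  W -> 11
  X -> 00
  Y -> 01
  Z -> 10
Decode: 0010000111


Decoding:
00 -> X
10 -> Z
00 -> X
01 -> Y
11 -> W


Result: XZXYW


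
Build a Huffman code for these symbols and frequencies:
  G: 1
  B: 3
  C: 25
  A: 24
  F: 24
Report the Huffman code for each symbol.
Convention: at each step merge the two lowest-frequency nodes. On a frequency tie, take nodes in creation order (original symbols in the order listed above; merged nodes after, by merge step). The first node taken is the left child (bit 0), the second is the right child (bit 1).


Huffman tree construction:
Step 1: Merge G(1) + B(3) = 4
Step 2: Merge (G+B)(4) + A(24) = 28
Step 3: Merge F(24) + C(25) = 49
Step 4: Merge ((G+B)+A)(28) + (F+C)(49) = 77
Read each symbol's code off the tree from the root (left child = 0, right child = 1).

Codes:
  G: 000 (length 3)
  B: 001 (length 3)
  C: 11 (length 2)
  A: 01 (length 2)
  F: 10 (length 2)
Average code length: 158/77 = 2.0519 bits/symbol


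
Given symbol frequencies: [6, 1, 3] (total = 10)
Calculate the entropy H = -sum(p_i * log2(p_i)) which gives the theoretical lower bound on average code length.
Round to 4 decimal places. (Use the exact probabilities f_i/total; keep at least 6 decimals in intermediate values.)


Per-symbol terms -p_i * log2(p_i) with p_i = f_i/10:
  p = 6/10 = 0.600000: log2(p) = -0.736966, -p*log2(p) = 0.442179
  p = 1/10 = 0.100000: log2(p) = -3.321928, -p*log2(p) = 0.332193
  p = 3/10 = 0.300000: log2(p) = -1.736966, -p*log2(p) = 0.521090
H = 0.442179 + 0.332193 + 0.521090 = 1.295462

H = 1.2955 bits/symbol


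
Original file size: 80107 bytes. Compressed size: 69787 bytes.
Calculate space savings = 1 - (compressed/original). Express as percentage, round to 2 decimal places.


ratio = compressed/original = 69787/80107 = 0.871172
savings = 1 - ratio = 1 - 0.871172 = 0.128828
as a percentage: 0.128828 * 100 = 12.88%

Space savings = 1 - 69787/80107 = 12.88%


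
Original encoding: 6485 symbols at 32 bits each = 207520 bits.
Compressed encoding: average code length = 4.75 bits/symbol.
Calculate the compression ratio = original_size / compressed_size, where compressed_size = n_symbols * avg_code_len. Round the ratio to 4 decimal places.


original_size = n_symbols * orig_bits = 6485 * 32 = 207520 bits
compressed_size = n_symbols * avg_code_len = 6485 * 4.75 = 30803.75 bits
ratio = original_size / compressed_size = 207520 / 30803.75 = 6.7368

Compression ratio = 6.7368


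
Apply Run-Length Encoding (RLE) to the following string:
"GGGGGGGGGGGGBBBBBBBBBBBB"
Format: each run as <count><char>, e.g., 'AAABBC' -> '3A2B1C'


Scanning runs left to right:
  i=0: run of 'G' x 12 -> '12G'
  i=12: run of 'B' x 12 -> '12B'

RLE = 12G12B


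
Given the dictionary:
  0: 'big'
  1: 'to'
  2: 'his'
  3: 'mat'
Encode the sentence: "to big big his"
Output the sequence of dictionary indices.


Look up each word in the dictionary:
  'to' -> 1
  'big' -> 0
  'big' -> 0
  'his' -> 2

Encoded: [1, 0, 0, 2]


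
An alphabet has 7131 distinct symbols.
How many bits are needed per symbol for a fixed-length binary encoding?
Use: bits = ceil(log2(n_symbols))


log2(7131) = 12.7999
Bracket: 2^12 = 4096 < 7131 <= 2^13 = 8192
So ceil(log2(7131)) = 13

bits = ceil(log2(7131)) = ceil(12.7999) = 13 bits


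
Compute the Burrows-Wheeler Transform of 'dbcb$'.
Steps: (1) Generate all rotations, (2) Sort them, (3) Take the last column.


Rotations (sorted):
  0: $dbcb -> last char: b
  1: b$dbc -> last char: c
  2: bcb$d -> last char: d
  3: cb$db -> last char: b
  4: dbcb$ -> last char: $


BWT = bcdb$


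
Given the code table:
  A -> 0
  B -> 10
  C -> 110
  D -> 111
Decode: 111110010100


Decoding:
111 -> D
110 -> C
0 -> A
10 -> B
10 -> B
0 -> A


Result: DCABBA


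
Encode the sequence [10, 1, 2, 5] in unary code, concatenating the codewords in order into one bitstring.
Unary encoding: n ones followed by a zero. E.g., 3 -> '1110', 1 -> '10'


Encode each number as n ones followed by a terminating 0:
  10 -> 11111111110 (11 bits)
  1 -> 10 (2 bits)
  2 -> 110 (3 bits)
  5 -> 111110 (6 bits)
Total length = 11 + 2 + 3 + 6 = 22 bits.

Unary([10, 1, 2, 5]) = 1111111111010110111110 (22 bits)


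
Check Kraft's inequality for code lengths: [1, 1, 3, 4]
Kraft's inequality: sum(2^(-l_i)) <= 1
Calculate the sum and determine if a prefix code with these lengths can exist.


Sum = 2^(-1) + 2^(-1) + 2^(-3) + 2^(-4)
    = 0.5 + 0.5 + 0.125 + 0.0625
    = 19/16 = 1.1875
Since 1.1875 > 1, Kraft's inequality is NOT satisfied.
A prefix code with these lengths CANNOT exist.

Kraft sum = 1.1875. Not satisfied.


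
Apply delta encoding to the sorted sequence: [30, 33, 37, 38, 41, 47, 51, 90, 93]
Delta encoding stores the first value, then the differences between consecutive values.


First value: 30
Deltas:
  33 - 30 = 3
  37 - 33 = 4
  38 - 37 = 1
  41 - 38 = 3
  47 - 41 = 6
  51 - 47 = 4
  90 - 51 = 39
  93 - 90 = 3


Delta encoded: [30, 3, 4, 1, 3, 6, 4, 39, 3]


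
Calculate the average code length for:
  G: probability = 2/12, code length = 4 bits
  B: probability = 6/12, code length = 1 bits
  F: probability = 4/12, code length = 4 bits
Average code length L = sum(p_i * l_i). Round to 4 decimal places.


Weighted contributions p_i * l_i:
  G: (2/12) * 4 = 8/12
  B: (6/12) * 1 = 6/12
  F: (4/12) * 4 = 16/12
Sum = (8 + 6 + 16)/12 = 30/12

L = 30/12 = 2.5000 bits/symbol


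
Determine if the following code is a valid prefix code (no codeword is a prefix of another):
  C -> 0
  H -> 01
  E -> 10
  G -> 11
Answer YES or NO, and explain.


Checking each pair (does one codeword prefix another?):
  C='0' vs H='01': prefix -- VIOLATION

NO -- this is NOT a valid prefix code. C (0) is a prefix of H (01).


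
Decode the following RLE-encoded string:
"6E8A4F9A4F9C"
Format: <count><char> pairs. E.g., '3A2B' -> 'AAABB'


Expanding each <count><char> pair:
  6E -> 'EEEEEE'
  8A -> 'AAAAAAAA'
  4F -> 'FFFF'
  9A -> 'AAAAAAAAA'
  4F -> 'FFFF'
  9C -> 'CCCCCCCCC'

Decoded = EEEEEEAAAAAAAAFFFFAAAAAAAAAFFFFCCCCCCCCC


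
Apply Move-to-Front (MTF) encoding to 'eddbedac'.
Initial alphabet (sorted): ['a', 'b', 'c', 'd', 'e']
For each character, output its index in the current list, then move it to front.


MTF encoding:
'e': index 4 in ['a', 'b', 'c', 'd', 'e'] -> ['e', 'a', 'b', 'c', 'd']
'd': index 4 in ['e', 'a', 'b', 'c', 'd'] -> ['d', 'e', 'a', 'b', 'c']
'd': index 0 in ['d', 'e', 'a', 'b', 'c'] -> ['d', 'e', 'a', 'b', 'c']
'b': index 3 in ['d', 'e', 'a', 'b', 'c'] -> ['b', 'd', 'e', 'a', 'c']
'e': index 2 in ['b', 'd', 'e', 'a', 'c'] -> ['e', 'b', 'd', 'a', 'c']
'd': index 2 in ['e', 'b', 'd', 'a', 'c'] -> ['d', 'e', 'b', 'a', 'c']
'a': index 3 in ['d', 'e', 'b', 'a', 'c'] -> ['a', 'd', 'e', 'b', 'c']
'c': index 4 in ['a', 'd', 'e', 'b', 'c'] -> ['c', 'a', 'd', 'e', 'b']


Output: [4, 4, 0, 3, 2, 2, 3, 4]


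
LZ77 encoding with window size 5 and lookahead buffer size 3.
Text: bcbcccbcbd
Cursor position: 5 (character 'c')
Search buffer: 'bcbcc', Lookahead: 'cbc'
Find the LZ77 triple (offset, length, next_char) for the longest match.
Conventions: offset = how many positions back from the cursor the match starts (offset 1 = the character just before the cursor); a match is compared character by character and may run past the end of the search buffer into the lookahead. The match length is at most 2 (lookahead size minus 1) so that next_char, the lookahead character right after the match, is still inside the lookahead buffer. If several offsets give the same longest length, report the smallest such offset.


Try each offset into the search buffer:
  offset=1 (pos 4, char 'c'): match length 1
  offset=2 (pos 3, char 'c'): match length 1
  offset=3 (pos 2, char 'b'): match length 0
  offset=4 (pos 1, char 'c'): match length 2
  offset=5 (pos 0, char 'b'): match length 0
Longest match has length 2 at offset 4.
next_char = character at position 5 + 2 = 7 -> 'c'

Best match: offset=4, length=2 (matching 'cb' starting at position 1)
LZ77 triple: (4, 2, 'c')


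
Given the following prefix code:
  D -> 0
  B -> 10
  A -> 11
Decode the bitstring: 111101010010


Decoding step by step:
Bits 11 -> A
Bits 11 -> A
Bits 0 -> D
Bits 10 -> B
Bits 10 -> B
Bits 0 -> D
Bits 10 -> B


Decoded message: AADBBDB


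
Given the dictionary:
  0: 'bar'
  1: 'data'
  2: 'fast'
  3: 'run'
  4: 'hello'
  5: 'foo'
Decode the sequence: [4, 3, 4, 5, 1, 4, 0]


Look up each index in the dictionary:
  4 -> 'hello'
  3 -> 'run'
  4 -> 'hello'
  5 -> 'foo'
  1 -> 'data'
  4 -> 'hello'
  0 -> 'bar'

Decoded: "hello run hello foo data hello bar"


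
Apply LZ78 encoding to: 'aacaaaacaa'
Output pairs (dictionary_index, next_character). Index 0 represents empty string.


LZ78 encoding steps:
Dictionary: {0: ''}
Step 1: w='' (idx 0), next='a' -> output (0, 'a'), add 'a' as idx 1
Step 2: w='a' (idx 1), next='c' -> output (1, 'c'), add 'ac' as idx 2
Step 3: w='a' (idx 1), next='a' -> output (1, 'a'), add 'aa' as idx 3
Step 4: w='aa' (idx 3), next='c' -> output (3, 'c'), add 'aac' as idx 4
Step 5: w='aa' (idx 3), end of input -> output (3, '')


Encoded: [(0, 'a'), (1, 'c'), (1, 'a'), (3, 'c'), (3, '')]


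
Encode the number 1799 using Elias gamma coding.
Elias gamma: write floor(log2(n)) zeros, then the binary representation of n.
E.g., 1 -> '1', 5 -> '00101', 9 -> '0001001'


num_bits = floor(log2(1799)) + 1 = 11
leading_zeros = num_bits - 1 = 10
binary(1799) = 11100000111

Elias gamma(1799) = '0000000000' + '11100000111' = 000000000011100000111 (21 bits)


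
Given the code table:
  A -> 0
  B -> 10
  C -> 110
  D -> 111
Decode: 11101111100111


Decoding:
111 -> D
0 -> A
111 -> D
110 -> C
0 -> A
111 -> D


Result: DADCAD


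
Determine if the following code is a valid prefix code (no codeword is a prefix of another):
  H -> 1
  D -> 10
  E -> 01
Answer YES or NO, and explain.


Checking each pair (does one codeword prefix another?):
  H='1' vs D='10': prefix -- VIOLATION

NO -- this is NOT a valid prefix code. H (1) is a prefix of D (10).


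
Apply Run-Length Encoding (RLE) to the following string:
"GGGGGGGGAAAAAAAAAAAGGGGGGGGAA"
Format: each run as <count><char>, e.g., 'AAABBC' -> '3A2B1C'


Scanning runs left to right:
  i=0: run of 'G' x 8 -> '8G'
  i=8: run of 'A' x 11 -> '11A'
  i=19: run of 'G' x 8 -> '8G'
  i=27: run of 'A' x 2 -> '2A'

RLE = 8G11A8G2A


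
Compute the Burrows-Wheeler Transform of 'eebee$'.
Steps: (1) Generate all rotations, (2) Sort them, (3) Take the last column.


Rotations (sorted):
  0: $eebee -> last char: e
  1: bee$ee -> last char: e
  2: e$eebe -> last char: e
  3: ebee$e -> last char: e
  4: ee$eeb -> last char: b
  5: eebee$ -> last char: $


BWT = eeeeb$


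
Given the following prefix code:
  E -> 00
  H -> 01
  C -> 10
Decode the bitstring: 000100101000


Decoding step by step:
Bits 00 -> E
Bits 01 -> H
Bits 00 -> E
Bits 10 -> C
Bits 10 -> C
Bits 00 -> E


Decoded message: EHECCE


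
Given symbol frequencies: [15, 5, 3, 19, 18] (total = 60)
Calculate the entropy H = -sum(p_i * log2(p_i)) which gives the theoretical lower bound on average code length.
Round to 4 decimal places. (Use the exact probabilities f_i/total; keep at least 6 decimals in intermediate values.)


Per-symbol terms -p_i * log2(p_i) with p_i = f_i/60:
  p = 15/60 = 0.250000: log2(p) = -2.000000, -p*log2(p) = 0.500000
  p = 5/60 = 0.083333: log2(p) = -3.584963, -p*log2(p) = 0.298747
  p = 3/60 = 0.050000: log2(p) = -4.321928, -p*log2(p) = 0.216096
  p = 19/60 = 0.316667: log2(p) = -1.658963, -p*log2(p) = 0.525338
  p = 18/60 = 0.300000: log2(p) = -1.736966, -p*log2(p) = 0.521090
H = 0.500000 + 0.298747 + 0.216096 + 0.525338 + 0.521090 = 2.061271

H = 2.0613 bits/symbol


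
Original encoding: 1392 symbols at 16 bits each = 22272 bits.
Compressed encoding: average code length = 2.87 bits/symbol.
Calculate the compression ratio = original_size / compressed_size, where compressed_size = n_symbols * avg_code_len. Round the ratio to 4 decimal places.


original_size = n_symbols * orig_bits = 1392 * 16 = 22272 bits
compressed_size = n_symbols * avg_code_len = 1392 * 2.87 = 3995.04 bits
ratio = original_size / compressed_size = 22272 / 3995.04 = 5.5749

Compression ratio = 5.5749


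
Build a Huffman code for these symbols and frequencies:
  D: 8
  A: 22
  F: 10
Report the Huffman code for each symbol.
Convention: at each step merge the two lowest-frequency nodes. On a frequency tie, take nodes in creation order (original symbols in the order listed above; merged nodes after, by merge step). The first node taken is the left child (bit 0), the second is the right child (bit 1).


Huffman tree construction:
Step 1: Merge D(8) + F(10) = 18
Step 2: Merge (D+F)(18) + A(22) = 40
Read each symbol's code off the tree from the root (left child = 0, right child = 1).

Codes:
  D: 00 (length 2)
  A: 1 (length 1)
  F: 01 (length 2)
Average code length: 58/40 = 1.4500 bits/symbol


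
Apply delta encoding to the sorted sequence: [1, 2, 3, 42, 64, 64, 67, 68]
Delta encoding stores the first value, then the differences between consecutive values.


First value: 1
Deltas:
  2 - 1 = 1
  3 - 2 = 1
  42 - 3 = 39
  64 - 42 = 22
  64 - 64 = 0
  67 - 64 = 3
  68 - 67 = 1


Delta encoded: [1, 1, 1, 39, 22, 0, 3, 1]


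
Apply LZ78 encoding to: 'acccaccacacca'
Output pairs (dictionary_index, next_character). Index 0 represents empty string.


LZ78 encoding steps:
Dictionary: {0: ''}
Step 1: w='' (idx 0), next='a' -> output (0, 'a'), add 'a' as idx 1
Step 2: w='' (idx 0), next='c' -> output (0, 'c'), add 'c' as idx 2
Step 3: w='c' (idx 2), next='c' -> output (2, 'c'), add 'cc' as idx 3
Step 4: w='a' (idx 1), next='c' -> output (1, 'c'), add 'ac' as idx 4
Step 5: w='c' (idx 2), next='a' -> output (2, 'a'), add 'ca' as idx 5
Step 6: w='ca' (idx 5), next='c' -> output (5, 'c'), add 'cac' as idx 6
Step 7: w='ca' (idx 5), end of input -> output (5, '')


Encoded: [(0, 'a'), (0, 'c'), (2, 'c'), (1, 'c'), (2, 'a'), (5, 'c'), (5, '')]


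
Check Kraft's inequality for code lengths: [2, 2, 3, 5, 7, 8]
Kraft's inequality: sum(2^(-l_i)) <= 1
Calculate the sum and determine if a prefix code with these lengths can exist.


Sum = 2^(-2) + 2^(-2) + 2^(-3) + 2^(-5) + 2^(-7) + 2^(-8)
    = 0.25 + 0.25 + 0.125 + 0.03125 + 0.0078125 + 0.00390625
    = 171/256 = 0.66796875
Since 0.66796875 <= 1, Kraft's inequality IS satisfied.
A prefix code with these lengths CAN exist.

Kraft sum = 0.66796875. Satisfied.


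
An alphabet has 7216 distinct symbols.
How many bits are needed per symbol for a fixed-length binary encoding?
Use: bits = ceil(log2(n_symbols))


log2(7216) = 12.817
Bracket: 2^12 = 4096 < 7216 <= 2^13 = 8192
So ceil(log2(7216)) = 13

bits = ceil(log2(7216)) = ceil(12.817) = 13 bits


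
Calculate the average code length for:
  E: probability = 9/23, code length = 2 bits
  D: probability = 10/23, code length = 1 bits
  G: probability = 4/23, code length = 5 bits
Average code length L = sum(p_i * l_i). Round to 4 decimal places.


Weighted contributions p_i * l_i:
  E: (9/23) * 2 = 18/23
  D: (10/23) * 1 = 10/23
  G: (4/23) * 5 = 20/23
Sum = (18 + 10 + 20)/23 = 48/23

L = 48/23 = 2.0870 bits/symbol


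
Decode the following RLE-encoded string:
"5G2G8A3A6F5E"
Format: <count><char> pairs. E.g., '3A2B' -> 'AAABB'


Expanding each <count><char> pair:
  5G -> 'GGGGG'
  2G -> 'GG'
  8A -> 'AAAAAAAA'
  3A -> 'AAA'
  6F -> 'FFFFFF'
  5E -> 'EEEEE'

Decoded = GGGGGGGAAAAAAAAAAAFFFFFFEEEEE


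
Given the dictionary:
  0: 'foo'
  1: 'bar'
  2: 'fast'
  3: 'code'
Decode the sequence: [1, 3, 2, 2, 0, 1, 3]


Look up each index in the dictionary:
  1 -> 'bar'
  3 -> 'code'
  2 -> 'fast'
  2 -> 'fast'
  0 -> 'foo'
  1 -> 'bar'
  3 -> 'code'

Decoded: "bar code fast fast foo bar code"


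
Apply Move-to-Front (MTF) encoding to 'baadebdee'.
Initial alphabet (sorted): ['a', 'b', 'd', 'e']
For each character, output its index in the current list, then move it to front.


MTF encoding:
'b': index 1 in ['a', 'b', 'd', 'e'] -> ['b', 'a', 'd', 'e']
'a': index 1 in ['b', 'a', 'd', 'e'] -> ['a', 'b', 'd', 'e']
'a': index 0 in ['a', 'b', 'd', 'e'] -> ['a', 'b', 'd', 'e']
'd': index 2 in ['a', 'b', 'd', 'e'] -> ['d', 'a', 'b', 'e']
'e': index 3 in ['d', 'a', 'b', 'e'] -> ['e', 'd', 'a', 'b']
'b': index 3 in ['e', 'd', 'a', 'b'] -> ['b', 'e', 'd', 'a']
'd': index 2 in ['b', 'e', 'd', 'a'] -> ['d', 'b', 'e', 'a']
'e': index 2 in ['d', 'b', 'e', 'a'] -> ['e', 'd', 'b', 'a']
'e': index 0 in ['e', 'd', 'b', 'a'] -> ['e', 'd', 'b', 'a']


Output: [1, 1, 0, 2, 3, 3, 2, 2, 0]


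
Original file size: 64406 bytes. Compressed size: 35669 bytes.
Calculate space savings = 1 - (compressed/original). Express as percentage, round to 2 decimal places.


ratio = compressed/original = 35669/64406 = 0.553815
savings = 1 - ratio = 1 - 0.553815 = 0.446185
as a percentage: 0.446185 * 100 = 44.62%

Space savings = 1 - 35669/64406 = 44.62%


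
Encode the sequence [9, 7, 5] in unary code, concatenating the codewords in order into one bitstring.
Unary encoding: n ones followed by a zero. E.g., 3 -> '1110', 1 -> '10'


Encode each number as n ones followed by a terminating 0:
  9 -> 1111111110 (10 bits)
  7 -> 11111110 (8 bits)
  5 -> 111110 (6 bits)
Total length = 10 + 8 + 6 = 24 bits.

Unary([9, 7, 5]) = 111111111011111110111110 (24 bits)


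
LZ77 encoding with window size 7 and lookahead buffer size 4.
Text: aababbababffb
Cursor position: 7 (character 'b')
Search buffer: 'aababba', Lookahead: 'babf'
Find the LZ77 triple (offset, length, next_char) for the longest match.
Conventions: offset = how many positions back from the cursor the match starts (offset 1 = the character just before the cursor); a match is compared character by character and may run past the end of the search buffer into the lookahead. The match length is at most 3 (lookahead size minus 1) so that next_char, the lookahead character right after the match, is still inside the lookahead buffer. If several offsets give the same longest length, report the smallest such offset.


Try each offset into the search buffer:
  offset=1 (pos 6, char 'a'): match length 0
  offset=2 (pos 5, char 'b'): match length 3
  offset=3 (pos 4, char 'b'): match length 1
  offset=4 (pos 3, char 'a'): match length 0
  offset=5 (pos 2, char 'b'): match length 3
  offset=6 (pos 1, char 'a'): match length 0
  offset=7 (pos 0, char 'a'): match length 0
Longest match has length 3, found at offsets 2, 5; take the smallest, offset 2.
next_char = character at position 7 + 3 = 10 -> 'f'

Best match: offset=2, length=3 (matching 'bab' starting at position 5)
LZ77 triple: (2, 3, 'f')


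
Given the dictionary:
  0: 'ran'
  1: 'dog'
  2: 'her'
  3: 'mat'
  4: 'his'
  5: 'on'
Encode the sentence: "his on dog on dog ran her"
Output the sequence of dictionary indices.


Look up each word in the dictionary:
  'his' -> 4
  'on' -> 5
  'dog' -> 1
  'on' -> 5
  'dog' -> 1
  'ran' -> 0
  'her' -> 2

Encoded: [4, 5, 1, 5, 1, 0, 2]


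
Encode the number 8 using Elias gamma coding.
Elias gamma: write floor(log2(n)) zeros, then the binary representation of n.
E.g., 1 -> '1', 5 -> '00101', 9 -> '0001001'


num_bits = floor(log2(8)) + 1 = 4
leading_zeros = num_bits - 1 = 3
binary(8) = 1000

Elias gamma(8) = '000' + '1000' = 0001000 (7 bits)


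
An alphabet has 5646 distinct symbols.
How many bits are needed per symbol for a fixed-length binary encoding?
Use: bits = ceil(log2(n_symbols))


log2(5646) = 12.463
Bracket: 2^12 = 4096 < 5646 <= 2^13 = 8192
So ceil(log2(5646)) = 13

bits = ceil(log2(5646)) = ceil(12.463) = 13 bits


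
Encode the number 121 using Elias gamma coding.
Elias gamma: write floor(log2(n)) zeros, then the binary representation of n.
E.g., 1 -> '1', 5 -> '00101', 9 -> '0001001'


num_bits = floor(log2(121)) + 1 = 7
leading_zeros = num_bits - 1 = 6
binary(121) = 1111001

Elias gamma(121) = '000000' + '1111001' = 0000001111001 (13 bits)


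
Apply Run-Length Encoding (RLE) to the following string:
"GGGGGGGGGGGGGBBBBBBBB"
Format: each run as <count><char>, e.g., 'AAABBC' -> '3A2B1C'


Scanning runs left to right:
  i=0: run of 'G' x 13 -> '13G'
  i=13: run of 'B' x 8 -> '8B'

RLE = 13G8B


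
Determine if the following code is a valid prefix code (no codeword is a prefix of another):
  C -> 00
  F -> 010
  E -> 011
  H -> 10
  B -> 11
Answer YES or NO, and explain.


Checking each pair (does one codeword prefix another?):
  C='00' vs F='010': no prefix
  C='00' vs E='011': no prefix
  C='00' vs H='10': no prefix
  C='00' vs B='11': no prefix
  F='010' vs C='00': no prefix
  F='010' vs E='011': no prefix
  F='010' vs H='10': no prefix
  F='010' vs B='11': no prefix
  E='011' vs C='00': no prefix
  E='011' vs F='010': no prefix
  E='011' vs H='10': no prefix
  E='011' vs B='11': no prefix
  H='10' vs C='00': no prefix
  H='10' vs F='010': no prefix
  H='10' vs E='011': no prefix
  H='10' vs B='11': no prefix
  B='11' vs C='00': no prefix
  B='11' vs F='010': no prefix
  B='11' vs E='011': no prefix
  B='11' vs H='10': no prefix
No violation found over all pairs.

YES -- this is a valid prefix code. No codeword is a prefix of any other codeword.


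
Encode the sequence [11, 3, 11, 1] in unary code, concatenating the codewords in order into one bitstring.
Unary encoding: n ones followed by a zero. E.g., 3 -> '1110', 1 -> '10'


Encode each number as n ones followed by a terminating 0:
  11 -> 111111111110 (12 bits)
  3 -> 1110 (4 bits)
  11 -> 111111111110 (12 bits)
  1 -> 10 (2 bits)
Total length = 12 + 4 + 12 + 2 = 30 bits.

Unary([11, 3, 11, 1]) = 111111111110111011111111111010 (30 bits)


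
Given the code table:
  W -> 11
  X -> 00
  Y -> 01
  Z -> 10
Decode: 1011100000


Decoding:
10 -> Z
11 -> W
10 -> Z
00 -> X
00 -> X


Result: ZWZXX


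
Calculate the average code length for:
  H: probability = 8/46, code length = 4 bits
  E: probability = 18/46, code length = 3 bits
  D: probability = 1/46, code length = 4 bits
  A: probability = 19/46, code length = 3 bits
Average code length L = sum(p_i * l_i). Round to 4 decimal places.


Weighted contributions p_i * l_i:
  H: (8/46) * 4 = 32/46
  E: (18/46) * 3 = 54/46
  D: (1/46) * 4 = 4/46
  A: (19/46) * 3 = 57/46
Sum = (32 + 54 + 4 + 57)/46 = 147/46

L = 147/46 = 3.1957 bits/symbol


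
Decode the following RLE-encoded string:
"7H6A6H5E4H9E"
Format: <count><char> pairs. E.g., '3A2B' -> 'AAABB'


Expanding each <count><char> pair:
  7H -> 'HHHHHHH'
  6A -> 'AAAAAA'
  6H -> 'HHHHHH'
  5E -> 'EEEEE'
  4H -> 'HHHH'
  9E -> 'EEEEEEEEE'

Decoded = HHHHHHHAAAAAAHHHHHHEEEEEHHHHEEEEEEEEE


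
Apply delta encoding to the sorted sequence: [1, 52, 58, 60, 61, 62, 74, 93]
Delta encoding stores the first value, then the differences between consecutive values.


First value: 1
Deltas:
  52 - 1 = 51
  58 - 52 = 6
  60 - 58 = 2
  61 - 60 = 1
  62 - 61 = 1
  74 - 62 = 12
  93 - 74 = 19


Delta encoded: [1, 51, 6, 2, 1, 1, 12, 19]


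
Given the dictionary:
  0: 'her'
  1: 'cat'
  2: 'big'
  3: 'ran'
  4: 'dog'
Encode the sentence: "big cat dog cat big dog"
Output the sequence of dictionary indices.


Look up each word in the dictionary:
  'big' -> 2
  'cat' -> 1
  'dog' -> 4
  'cat' -> 1
  'big' -> 2
  'dog' -> 4

Encoded: [2, 1, 4, 1, 2, 4]


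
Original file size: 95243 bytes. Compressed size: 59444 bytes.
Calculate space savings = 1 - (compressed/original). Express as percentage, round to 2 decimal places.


ratio = compressed/original = 59444/95243 = 0.62413
savings = 1 - ratio = 1 - 0.62413 = 0.37587
as a percentage: 0.37587 * 100 = 37.59%

Space savings = 1 - 59444/95243 = 37.59%


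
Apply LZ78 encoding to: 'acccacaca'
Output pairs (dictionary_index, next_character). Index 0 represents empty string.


LZ78 encoding steps:
Dictionary: {0: ''}
Step 1: w='' (idx 0), next='a' -> output (0, 'a'), add 'a' as idx 1
Step 2: w='' (idx 0), next='c' -> output (0, 'c'), add 'c' as idx 2
Step 3: w='c' (idx 2), next='c' -> output (2, 'c'), add 'cc' as idx 3
Step 4: w='a' (idx 1), next='c' -> output (1, 'c'), add 'ac' as idx 4
Step 5: w='ac' (idx 4), next='a' -> output (4, 'a'), add 'aca' as idx 5


Encoded: [(0, 'a'), (0, 'c'), (2, 'c'), (1, 'c'), (4, 'a')]


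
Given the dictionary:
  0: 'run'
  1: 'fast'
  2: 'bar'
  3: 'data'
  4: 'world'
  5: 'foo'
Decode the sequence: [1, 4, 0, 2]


Look up each index in the dictionary:
  1 -> 'fast'
  4 -> 'world'
  0 -> 'run'
  2 -> 'bar'

Decoded: "fast world run bar"


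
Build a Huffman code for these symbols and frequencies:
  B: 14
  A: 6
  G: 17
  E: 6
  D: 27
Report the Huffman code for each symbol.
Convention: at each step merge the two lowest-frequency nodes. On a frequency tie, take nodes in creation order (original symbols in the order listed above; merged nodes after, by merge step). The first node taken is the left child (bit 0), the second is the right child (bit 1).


Huffman tree construction:
Step 1: Merge A(6) + E(6) = 12
Step 2: Merge (A+E)(12) + B(14) = 26
Step 3: Merge G(17) + ((A+E)+B)(26) = 43
Step 4: Merge D(27) + (G+((A+E)+B))(43) = 70
Read each symbol's code off the tree from the root (left child = 0, right child = 1).

Codes:
  B: 111 (length 3)
  A: 1100 (length 4)
  G: 10 (length 2)
  E: 1101 (length 4)
  D: 0 (length 1)
Average code length: 151/70 = 2.1571 bits/symbol


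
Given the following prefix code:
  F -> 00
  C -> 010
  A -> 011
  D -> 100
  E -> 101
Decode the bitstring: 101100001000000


Decoding step by step:
Bits 101 -> E
Bits 100 -> D
Bits 00 -> F
Bits 100 -> D
Bits 00 -> F
Bits 00 -> F


Decoded message: EDFDFF


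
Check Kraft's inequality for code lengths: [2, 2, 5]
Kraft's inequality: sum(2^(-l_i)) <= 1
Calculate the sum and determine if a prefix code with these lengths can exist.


Sum = 2^(-2) + 2^(-2) + 2^(-5)
    = 0.25 + 0.25 + 0.03125
    = 17/32 = 0.53125
Since 0.53125 <= 1, Kraft's inequality IS satisfied.
A prefix code with these lengths CAN exist.

Kraft sum = 0.53125. Satisfied.


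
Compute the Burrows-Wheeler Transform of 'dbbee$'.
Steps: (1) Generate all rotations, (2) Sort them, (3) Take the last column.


Rotations (sorted):
  0: $dbbee -> last char: e
  1: bbee$d -> last char: d
  2: bee$db -> last char: b
  3: dbbee$ -> last char: $
  4: e$dbbe -> last char: e
  5: ee$dbb -> last char: b


BWT = edb$eb


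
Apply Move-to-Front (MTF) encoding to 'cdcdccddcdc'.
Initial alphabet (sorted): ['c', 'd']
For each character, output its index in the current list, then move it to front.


MTF encoding:
'c': index 0 in ['c', 'd'] -> ['c', 'd']
'd': index 1 in ['c', 'd'] -> ['d', 'c']
'c': index 1 in ['d', 'c'] -> ['c', 'd']
'd': index 1 in ['c', 'd'] -> ['d', 'c']
'c': index 1 in ['d', 'c'] -> ['c', 'd']
'c': index 0 in ['c', 'd'] -> ['c', 'd']
'd': index 1 in ['c', 'd'] -> ['d', 'c']
'd': index 0 in ['d', 'c'] -> ['d', 'c']
'c': index 1 in ['d', 'c'] -> ['c', 'd']
'd': index 1 in ['c', 'd'] -> ['d', 'c']
'c': index 1 in ['d', 'c'] -> ['c', 'd']


Output: [0, 1, 1, 1, 1, 0, 1, 0, 1, 1, 1]


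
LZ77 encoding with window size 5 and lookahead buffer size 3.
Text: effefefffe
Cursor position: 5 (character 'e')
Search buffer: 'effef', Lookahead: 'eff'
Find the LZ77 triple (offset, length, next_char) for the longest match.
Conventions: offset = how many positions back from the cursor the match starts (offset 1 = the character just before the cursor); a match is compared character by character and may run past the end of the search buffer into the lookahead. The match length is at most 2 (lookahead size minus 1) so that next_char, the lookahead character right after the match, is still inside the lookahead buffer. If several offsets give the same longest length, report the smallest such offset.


Try each offset into the search buffer:
  offset=1 (pos 4, char 'f'): match length 0
  offset=2 (pos 3, char 'e'): match length 2
  offset=3 (pos 2, char 'f'): match length 0
  offset=4 (pos 1, char 'f'): match length 0
  offset=5 (pos 0, char 'e'): match length 2
Longest match has length 2, found at offsets 2, 5; take the smallest, offset 2.
next_char = character at position 5 + 2 = 7 -> 'f'

Best match: offset=2, length=2 (matching 'ef' starting at position 3)
LZ77 triple: (2, 2, 'f')


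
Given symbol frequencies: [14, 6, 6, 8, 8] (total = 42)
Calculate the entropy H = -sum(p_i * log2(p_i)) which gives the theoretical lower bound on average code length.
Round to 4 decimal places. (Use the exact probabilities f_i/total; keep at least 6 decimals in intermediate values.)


Per-symbol terms -p_i * log2(p_i) with p_i = f_i/42:
  p = 14/42 = 0.333333: log2(p) = -1.584963, -p*log2(p) = 0.528321
  p = 6/42 = 0.142857: log2(p) = -2.807355, -p*log2(p) = 0.401051
  p = 6/42 = 0.142857: log2(p) = -2.807355, -p*log2(p) = 0.401051
  p = 8/42 = 0.190476: log2(p) = -2.392317, -p*log2(p) = 0.455680
  p = 8/42 = 0.190476: log2(p) = -2.392317, -p*log2(p) = 0.455680
H = 0.528321 + 0.401051 + 0.401051 + 0.455680 + 0.455680 = 2.241783

H = 2.2418 bits/symbol


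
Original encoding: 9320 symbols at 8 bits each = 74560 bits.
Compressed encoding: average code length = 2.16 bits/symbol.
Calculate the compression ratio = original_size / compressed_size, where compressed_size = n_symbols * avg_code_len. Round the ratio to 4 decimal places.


original_size = n_symbols * orig_bits = 9320 * 8 = 74560 bits
compressed_size = n_symbols * avg_code_len = 9320 * 2.16 = 20131.2 bits
ratio = original_size / compressed_size = 74560 / 20131.2 = 3.7037

Compression ratio = 3.7037


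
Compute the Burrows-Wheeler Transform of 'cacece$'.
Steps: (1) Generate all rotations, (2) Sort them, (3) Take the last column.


Rotations (sorted):
  0: $cacece -> last char: e
  1: acece$c -> last char: c
  2: cacece$ -> last char: $
  3: ce$cace -> last char: e
  4: cece$ca -> last char: a
  5: e$cacec -> last char: c
  6: ece$cac -> last char: c


BWT = ec$eacc


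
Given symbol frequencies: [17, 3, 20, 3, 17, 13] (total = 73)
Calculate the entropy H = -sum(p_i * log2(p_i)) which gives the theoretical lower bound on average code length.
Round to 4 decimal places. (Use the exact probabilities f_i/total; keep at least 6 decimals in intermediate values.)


Per-symbol terms -p_i * log2(p_i) with p_i = f_i/73:
  p = 17/73 = 0.232877: log2(p) = -2.102362, -p*log2(p) = 0.489591
  p = 3/73 = 0.041096: log2(p) = -4.604862, -p*log2(p) = 0.189241
  p = 20/73 = 0.273973: log2(p) = -1.867896, -p*log2(p) = 0.511752
  p = 3/73 = 0.041096: log2(p) = -4.604862, -p*log2(p) = 0.189241
  p = 17/73 = 0.232877: log2(p) = -2.102362, -p*log2(p) = 0.489591
  p = 13/73 = 0.178082: log2(p) = -2.489385, -p*log2(p) = 0.443315
H = 0.489591 + 0.189241 + 0.511752 + 0.189241 + 0.489591 + 0.443315 = 2.312731

H = 2.3127 bits/symbol


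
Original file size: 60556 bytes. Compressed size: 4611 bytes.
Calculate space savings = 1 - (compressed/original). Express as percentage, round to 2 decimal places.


ratio = compressed/original = 4611/60556 = 0.076144
savings = 1 - ratio = 1 - 0.076144 = 0.923856
as a percentage: 0.923856 * 100 = 92.39%

Space savings = 1 - 4611/60556 = 92.39%


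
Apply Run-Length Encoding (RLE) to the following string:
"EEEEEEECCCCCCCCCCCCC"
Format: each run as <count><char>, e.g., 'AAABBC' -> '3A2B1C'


Scanning runs left to right:
  i=0: run of 'E' x 7 -> '7E'
  i=7: run of 'C' x 13 -> '13C'

RLE = 7E13C


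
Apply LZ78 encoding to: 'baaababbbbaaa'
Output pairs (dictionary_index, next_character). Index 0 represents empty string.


LZ78 encoding steps:
Dictionary: {0: ''}
Step 1: w='' (idx 0), next='b' -> output (0, 'b'), add 'b' as idx 1
Step 2: w='' (idx 0), next='a' -> output (0, 'a'), add 'a' as idx 2
Step 3: w='a' (idx 2), next='a' -> output (2, 'a'), add 'aa' as idx 3
Step 4: w='b' (idx 1), next='a' -> output (1, 'a'), add 'ba' as idx 4
Step 5: w='b' (idx 1), next='b' -> output (1, 'b'), add 'bb' as idx 5
Step 6: w='bb' (idx 5), next='a' -> output (5, 'a'), add 'bba' as idx 6
Step 7: w='aa' (idx 3), end of input -> output (3, '')


Encoded: [(0, 'b'), (0, 'a'), (2, 'a'), (1, 'a'), (1, 'b'), (5, 'a'), (3, '')]


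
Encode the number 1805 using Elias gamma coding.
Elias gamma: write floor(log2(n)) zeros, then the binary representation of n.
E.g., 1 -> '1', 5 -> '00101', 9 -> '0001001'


num_bits = floor(log2(1805)) + 1 = 11
leading_zeros = num_bits - 1 = 10
binary(1805) = 11100001101

Elias gamma(1805) = '0000000000' + '11100001101' = 000000000011100001101 (21 bits)


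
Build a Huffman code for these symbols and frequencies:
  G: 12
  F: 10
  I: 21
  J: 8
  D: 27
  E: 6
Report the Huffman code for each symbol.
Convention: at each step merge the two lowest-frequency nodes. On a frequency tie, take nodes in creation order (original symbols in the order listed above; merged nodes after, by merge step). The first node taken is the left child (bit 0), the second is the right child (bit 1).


Huffman tree construction:
Step 1: Merge E(6) + J(8) = 14
Step 2: Merge F(10) + G(12) = 22
Step 3: Merge (E+J)(14) + I(21) = 35
Step 4: Merge (F+G)(22) + D(27) = 49
Step 5: Merge ((E+J)+I)(35) + ((F+G)+D)(49) = 84
Read each symbol's code off the tree from the root (left child = 0, right child = 1).

Codes:
  G: 101 (length 3)
  F: 100 (length 3)
  I: 01 (length 2)
  J: 001 (length 3)
  D: 11 (length 2)
  E: 000 (length 3)
Average code length: 204/84 = 2.4286 bits/symbol


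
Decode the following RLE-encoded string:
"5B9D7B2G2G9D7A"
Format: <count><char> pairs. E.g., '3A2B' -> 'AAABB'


Expanding each <count><char> pair:
  5B -> 'BBBBB'
  9D -> 'DDDDDDDDD'
  7B -> 'BBBBBBB'
  2G -> 'GG'
  2G -> 'GG'
  9D -> 'DDDDDDDDD'
  7A -> 'AAAAAAA'

Decoded = BBBBBDDDDDDDDDBBBBBBBGGGGDDDDDDDDDAAAAAAA


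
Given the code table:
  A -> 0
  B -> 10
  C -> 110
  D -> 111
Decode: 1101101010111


Decoding:
110 -> C
110 -> C
10 -> B
10 -> B
111 -> D


Result: CCBBD


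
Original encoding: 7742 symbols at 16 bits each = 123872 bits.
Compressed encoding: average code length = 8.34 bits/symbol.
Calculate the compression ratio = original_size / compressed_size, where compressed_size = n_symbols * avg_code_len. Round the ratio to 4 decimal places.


original_size = n_symbols * orig_bits = 7742 * 16 = 123872 bits
compressed_size = n_symbols * avg_code_len = 7742 * 8.34 = 64568.28 bits
ratio = original_size / compressed_size = 123872 / 64568.28 = 1.9185

Compression ratio = 1.9185


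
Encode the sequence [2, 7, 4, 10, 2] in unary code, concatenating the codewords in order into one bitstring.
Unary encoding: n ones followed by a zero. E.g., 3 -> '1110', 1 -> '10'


Encode each number as n ones followed by a terminating 0:
  2 -> 110 (3 bits)
  7 -> 11111110 (8 bits)
  4 -> 11110 (5 bits)
  10 -> 11111111110 (11 bits)
  2 -> 110 (3 bits)
Total length = 3 + 8 + 5 + 11 + 3 = 30 bits.

Unary([2, 7, 4, 10, 2]) = 110111111101111011111111110110 (30 bits)


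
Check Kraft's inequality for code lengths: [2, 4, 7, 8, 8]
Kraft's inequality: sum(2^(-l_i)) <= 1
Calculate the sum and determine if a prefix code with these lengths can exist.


Sum = 2^(-2) + 2^(-4) + 2^(-7) + 2^(-8) + 2^(-8)
    = 0.25 + 0.0625 + 0.0078125 + 0.00390625 + 0.00390625
    = 84/256 = 0.328125
Since 0.328125 <= 1, Kraft's inequality IS satisfied.
A prefix code with these lengths CAN exist.

Kraft sum = 0.328125. Satisfied.


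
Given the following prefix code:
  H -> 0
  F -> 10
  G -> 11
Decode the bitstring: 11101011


Decoding step by step:
Bits 11 -> G
Bits 10 -> F
Bits 10 -> F
Bits 11 -> G


Decoded message: GFFG


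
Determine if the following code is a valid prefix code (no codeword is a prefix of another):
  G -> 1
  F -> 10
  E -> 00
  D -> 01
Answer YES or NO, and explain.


Checking each pair (does one codeword prefix another?):
  G='1' vs F='10': prefix -- VIOLATION

NO -- this is NOT a valid prefix code. G (1) is a prefix of F (10).


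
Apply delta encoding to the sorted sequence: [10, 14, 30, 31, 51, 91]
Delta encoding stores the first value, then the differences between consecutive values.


First value: 10
Deltas:
  14 - 10 = 4
  30 - 14 = 16
  31 - 30 = 1
  51 - 31 = 20
  91 - 51 = 40


Delta encoded: [10, 4, 16, 1, 20, 40]


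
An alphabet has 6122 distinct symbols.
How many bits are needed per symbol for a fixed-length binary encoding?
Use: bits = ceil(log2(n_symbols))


log2(6122) = 12.5798
Bracket: 2^12 = 4096 < 6122 <= 2^13 = 8192
So ceil(log2(6122)) = 13

bits = ceil(log2(6122)) = ceil(12.5798) = 13 bits


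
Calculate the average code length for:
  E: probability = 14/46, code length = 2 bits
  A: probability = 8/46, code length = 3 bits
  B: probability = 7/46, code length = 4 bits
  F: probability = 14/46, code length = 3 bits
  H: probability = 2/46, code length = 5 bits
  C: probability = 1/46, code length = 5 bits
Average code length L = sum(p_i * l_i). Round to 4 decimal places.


Weighted contributions p_i * l_i:
  E: (14/46) * 2 = 28/46
  A: (8/46) * 3 = 24/46
  B: (7/46) * 4 = 28/46
  F: (14/46) * 3 = 42/46
  H: (2/46) * 5 = 10/46
  C: (1/46) * 5 = 5/46
Sum = (28 + 24 + 28 + 42 + 10 + 5)/46 = 137/46

L = 137/46 = 2.9783 bits/symbol


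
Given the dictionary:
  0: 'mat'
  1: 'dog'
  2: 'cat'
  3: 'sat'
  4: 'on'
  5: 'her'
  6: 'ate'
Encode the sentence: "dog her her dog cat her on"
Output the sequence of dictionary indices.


Look up each word in the dictionary:
  'dog' -> 1
  'her' -> 5
  'her' -> 5
  'dog' -> 1
  'cat' -> 2
  'her' -> 5
  'on' -> 4

Encoded: [1, 5, 5, 1, 2, 5, 4]


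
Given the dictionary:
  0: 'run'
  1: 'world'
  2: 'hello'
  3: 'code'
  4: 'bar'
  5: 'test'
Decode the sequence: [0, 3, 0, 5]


Look up each index in the dictionary:
  0 -> 'run'
  3 -> 'code'
  0 -> 'run'
  5 -> 'test'

Decoded: "run code run test"


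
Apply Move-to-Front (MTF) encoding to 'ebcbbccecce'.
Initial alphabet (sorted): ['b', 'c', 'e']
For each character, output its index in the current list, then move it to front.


MTF encoding:
'e': index 2 in ['b', 'c', 'e'] -> ['e', 'b', 'c']
'b': index 1 in ['e', 'b', 'c'] -> ['b', 'e', 'c']
'c': index 2 in ['b', 'e', 'c'] -> ['c', 'b', 'e']
'b': index 1 in ['c', 'b', 'e'] -> ['b', 'c', 'e']
'b': index 0 in ['b', 'c', 'e'] -> ['b', 'c', 'e']
'c': index 1 in ['b', 'c', 'e'] -> ['c', 'b', 'e']
'c': index 0 in ['c', 'b', 'e'] -> ['c', 'b', 'e']
'e': index 2 in ['c', 'b', 'e'] -> ['e', 'c', 'b']
'c': index 1 in ['e', 'c', 'b'] -> ['c', 'e', 'b']
'c': index 0 in ['c', 'e', 'b'] -> ['c', 'e', 'b']
'e': index 1 in ['c', 'e', 'b'] -> ['e', 'c', 'b']


Output: [2, 1, 2, 1, 0, 1, 0, 2, 1, 0, 1]


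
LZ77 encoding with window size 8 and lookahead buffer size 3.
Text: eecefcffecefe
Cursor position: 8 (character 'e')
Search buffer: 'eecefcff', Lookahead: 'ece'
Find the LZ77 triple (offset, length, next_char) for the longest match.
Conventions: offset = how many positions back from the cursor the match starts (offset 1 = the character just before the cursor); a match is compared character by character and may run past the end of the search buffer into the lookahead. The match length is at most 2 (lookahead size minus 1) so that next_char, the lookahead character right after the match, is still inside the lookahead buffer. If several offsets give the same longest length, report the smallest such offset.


Try each offset into the search buffer:
  offset=1 (pos 7, char 'f'): match length 0
  offset=2 (pos 6, char 'f'): match length 0
  offset=3 (pos 5, char 'c'): match length 0
  offset=4 (pos 4, char 'f'): match length 0
  offset=5 (pos 3, char 'e'): match length 1
  offset=6 (pos 2, char 'c'): match length 0
  offset=7 (pos 1, char 'e'): match length 2
  offset=8 (pos 0, char 'e'): match length 1
Longest match has length 2 at offset 7.
next_char = character at position 8 + 2 = 10 -> 'e'

Best match: offset=7, length=2 (matching 'ec' starting at position 1)
LZ77 triple: (7, 2, 'e')


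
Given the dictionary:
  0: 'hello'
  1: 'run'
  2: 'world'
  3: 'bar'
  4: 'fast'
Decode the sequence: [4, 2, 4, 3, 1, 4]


Look up each index in the dictionary:
  4 -> 'fast'
  2 -> 'world'
  4 -> 'fast'
  3 -> 'bar'
  1 -> 'run'
  4 -> 'fast'

Decoded: "fast world fast bar run fast"
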